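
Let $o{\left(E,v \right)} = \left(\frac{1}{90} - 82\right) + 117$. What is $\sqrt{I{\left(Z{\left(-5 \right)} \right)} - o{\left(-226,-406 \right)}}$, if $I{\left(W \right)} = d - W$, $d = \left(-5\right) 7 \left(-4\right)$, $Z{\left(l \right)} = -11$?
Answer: $\frac{\sqrt{104390}}{30} \approx 10.77$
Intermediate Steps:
$o{\left(E,v \right)} = \frac{3151}{90}$ ($o{\left(E,v \right)} = \left(\frac{1}{90} - 82\right) + 117 = - \frac{7379}{90} + 117 = \frac{3151}{90}$)
$d = 140$ ($d = \left(-35\right) \left(-4\right) = 140$)
$I{\left(W \right)} = 140 - W$
$\sqrt{I{\left(Z{\left(-5 \right)} \right)} - o{\left(-226,-406 \right)}} = \sqrt{\left(140 - -11\right) - \frac{3151}{90}} = \sqrt{\left(140 + 11\right) - \frac{3151}{90}} = \sqrt{151 - \frac{3151}{90}} = \sqrt{\frac{10439}{90}} = \frac{\sqrt{104390}}{30}$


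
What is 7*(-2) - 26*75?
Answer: -1964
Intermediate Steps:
7*(-2) - 26*75 = -14 - 1950 = -1964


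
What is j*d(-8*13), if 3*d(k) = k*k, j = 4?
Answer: 43264/3 ≈ 14421.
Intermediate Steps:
d(k) = k**2/3 (d(k) = (k*k)/3 = k**2/3)
j*d(-8*13) = 4*((-8*13)**2/3) = 4*((1/3)*(-104)**2) = 4*((1/3)*10816) = 4*(10816/3) = 43264/3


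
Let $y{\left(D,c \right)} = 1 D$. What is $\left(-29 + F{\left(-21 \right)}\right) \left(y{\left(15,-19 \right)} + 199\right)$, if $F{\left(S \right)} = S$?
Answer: $-10700$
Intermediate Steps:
$y{\left(D,c \right)} = D$
$\left(-29 + F{\left(-21 \right)}\right) \left(y{\left(15,-19 \right)} + 199\right) = \left(-29 - 21\right) \left(15 + 199\right) = \left(-50\right) 214 = -10700$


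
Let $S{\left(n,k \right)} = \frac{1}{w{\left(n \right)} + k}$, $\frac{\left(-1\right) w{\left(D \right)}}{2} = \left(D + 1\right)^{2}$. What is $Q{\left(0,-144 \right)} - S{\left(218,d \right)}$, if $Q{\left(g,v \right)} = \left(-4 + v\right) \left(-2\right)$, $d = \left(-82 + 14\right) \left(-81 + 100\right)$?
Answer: $\frac{28775345}{97214} \approx 296.0$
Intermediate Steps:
$w{\left(D \right)} = - 2 \left(1 + D\right)^{2}$ ($w{\left(D \right)} = - 2 \left(D + 1\right)^{2} = - 2 \left(1 + D\right)^{2}$)
$d = -1292$ ($d = \left(-68\right) 19 = -1292$)
$S{\left(n,k \right)} = \frac{1}{k - 2 \left(1 + n\right)^{2}}$ ($S{\left(n,k \right)} = \frac{1}{- 2 \left(1 + n\right)^{2} + k} = \frac{1}{k - 2 \left(1 + n\right)^{2}}$)
$Q{\left(g,v \right)} = 8 - 2 v$
$Q{\left(0,-144 \right)} - S{\left(218,d \right)} = \left(8 - -288\right) - \frac{1}{-1292 - 2 \left(1 + 218\right)^{2}} = \left(8 + 288\right) - \frac{1}{-1292 - 2 \cdot 219^{2}} = 296 - \frac{1}{-1292 - 95922} = 296 - \frac{1}{-97214} = 296 - - \frac{1}{97214} = 296 + \frac{1}{97214} = \frac{28775345}{97214}$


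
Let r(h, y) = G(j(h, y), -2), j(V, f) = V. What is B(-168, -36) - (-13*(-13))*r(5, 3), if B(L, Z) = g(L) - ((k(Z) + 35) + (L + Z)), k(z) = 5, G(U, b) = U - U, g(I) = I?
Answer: -4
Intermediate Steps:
G(U, b) = 0
r(h, y) = 0
B(L, Z) = -40 - Z (B(L, Z) = L - ((5 + 35) + (L + Z)) = L - (40 + (L + Z)) = L - (40 + L + Z) = L + (-40 - L - Z) = -40 - Z)
B(-168, -36) - (-13*(-13))*r(5, 3) = (-40 - 1*(-36)) - (-13*(-13))*0 = (-40 + 36) - 169*0 = -4 - 1*0 = -4 + 0 = -4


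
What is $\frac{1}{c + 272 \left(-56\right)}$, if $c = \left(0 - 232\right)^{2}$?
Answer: $\frac{1}{38592} \approx 2.5912 \cdot 10^{-5}$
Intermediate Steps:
$c = 53824$ ($c = \left(-232\right)^{2} = 53824$)
$\frac{1}{c + 272 \left(-56\right)} = \frac{1}{53824 + 272 \left(-56\right)} = \frac{1}{53824 - 15232} = \frac{1}{38592}$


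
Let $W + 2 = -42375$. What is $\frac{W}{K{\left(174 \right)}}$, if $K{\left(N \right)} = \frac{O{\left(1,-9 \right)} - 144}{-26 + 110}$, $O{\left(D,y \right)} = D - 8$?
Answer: $\frac{3559668}{151} \approx 23574.0$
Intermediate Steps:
$W = -42377$ ($W = -2 - 42375 = -42377$)
$O{\left(D,y \right)} = -8 + D$
$K{\left(N \right)} = - \frac{151}{84}$ ($K{\left(N \right)} = \frac{\left(-8 + 1\right) - 144}{-26 + 110} = \frac{-7 - 144}{84} = \left(-151\right) \frac{1}{84} = - \frac{151}{84}$)
$\frac{W}{K{\left(174 \right)}} = - \frac{42377}{- \frac{151}{84}} = \left(-42377\right) \left(- \frac{84}{151}\right) = \frac{3559668}{151}$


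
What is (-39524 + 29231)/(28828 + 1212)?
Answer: -10293/30040 ≈ -0.34264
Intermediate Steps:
(-39524 + 29231)/(28828 + 1212) = -10293/30040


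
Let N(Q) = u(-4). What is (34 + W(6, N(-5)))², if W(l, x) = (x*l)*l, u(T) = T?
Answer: 12100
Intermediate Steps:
N(Q) = -4
W(l, x) = x*l² (W(l, x) = (l*x)*l = x*l²)
(34 + W(6, N(-5)))² = (34 - 4*6²)² = (34 - 4*36)² = (34 - 144)² = (-110)² = 12100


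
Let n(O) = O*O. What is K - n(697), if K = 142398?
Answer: -343411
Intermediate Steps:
n(O) = O²
K - n(697) = 142398 - 1*697² = 142398 - 1*485809 = 142398 - 485809 = -343411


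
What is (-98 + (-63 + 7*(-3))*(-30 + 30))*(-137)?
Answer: 13426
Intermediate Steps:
(-98 + (-63 + 7*(-3))*(-30 + 30))*(-137) = (-98 + (-63 - 21)*0)*(-137) = (-98 - 84*0)*(-137) = (-98 + 0)*(-137) = -98*(-137) = 13426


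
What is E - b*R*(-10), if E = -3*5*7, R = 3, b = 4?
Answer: 15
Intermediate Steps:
E = -105 (E = -15*7 = -105)
E - b*R*(-10) = -105 - 4*3*(-10) = -105 - 12*(-10) = -105 - 1*(-120) = -105 + 120 = 15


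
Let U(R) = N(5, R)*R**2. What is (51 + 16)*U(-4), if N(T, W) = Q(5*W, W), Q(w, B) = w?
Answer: -21440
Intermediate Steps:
N(T, W) = 5*W
U(R) = 5*R**3 (U(R) = (5*R)*R**2 = 5*R**3)
(51 + 16)*U(-4) = (51 + 16)*(5*(-4)**3) = 67*(5*(-64)) = 67*(-320) = -21440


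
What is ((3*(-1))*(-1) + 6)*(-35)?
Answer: -315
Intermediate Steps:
((3*(-1))*(-1) + 6)*(-35) = (-3*(-1) + 6)*(-35) = (3 + 6)*(-35) = 9*(-35) = -315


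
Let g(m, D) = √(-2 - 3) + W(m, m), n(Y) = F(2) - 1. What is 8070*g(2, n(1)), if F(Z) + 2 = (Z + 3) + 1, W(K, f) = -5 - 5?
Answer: -80700 + 8070*I*√5 ≈ -80700.0 + 18045.0*I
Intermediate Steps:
W(K, f) = -10
F(Z) = 2 + Z (F(Z) = -2 + ((Z + 3) + 1) = -2 + ((3 + Z) + 1) = -2 + (4 + Z) = 2 + Z)
n(Y) = 3 (n(Y) = (2 + 2) - 1 = 4 - 1 = 3)
g(m, D) = -10 + I*√5 (g(m, D) = √(-2 - 3) - 10 = √(-5) - 10 = I*√5 - 10 = -10 + I*√5)
8070*g(2, n(1)) = 8070*(-10 + I*√5) = -80700 + 8070*I*√5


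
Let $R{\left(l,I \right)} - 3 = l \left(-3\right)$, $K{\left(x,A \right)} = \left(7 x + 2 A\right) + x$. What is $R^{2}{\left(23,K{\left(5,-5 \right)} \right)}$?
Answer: $4356$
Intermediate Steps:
$K{\left(x,A \right)} = 2 A + 8 x$ ($K{\left(x,A \right)} = \left(2 A + 7 x\right) + x = 2 A + 8 x$)
$R{\left(l,I \right)} = 3 - 3 l$ ($R{\left(l,I \right)} = 3 + l \left(-3\right) = 3 - 3 l$)
$R^{2}{\left(23,K{\left(5,-5 \right)} \right)} = \left(3 - 69\right)^{2} = \left(-66\right)^{2} = 4356$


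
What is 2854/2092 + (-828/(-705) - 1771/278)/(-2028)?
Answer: 94708608751/69291872520 ≈ 1.3668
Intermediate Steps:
2854/2092 + (-828/(-705) - 1771/278)/(-2028) = 2854*(1/2092) + (-828*(-1/705) - 1771*1/278)*(-1/2028) = 1427/1046 + (276/235 - 1771/278)*(-1/2028) = 1427/1046 - 339457/65330*(-1/2028) = 1427/1046 + 339457/132489240 = 94708608751/69291872520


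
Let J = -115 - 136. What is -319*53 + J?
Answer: -17158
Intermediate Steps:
J = -251
-319*53 + J = -319*53 - 251 = -16907 - 251 = -17158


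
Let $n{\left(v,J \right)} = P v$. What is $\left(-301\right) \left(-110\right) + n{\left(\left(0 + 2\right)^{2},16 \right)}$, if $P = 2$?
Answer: $33118$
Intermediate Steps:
$n{\left(v,J \right)} = 2 v$
$\left(-301\right) \left(-110\right) + n{\left(\left(0 + 2\right)^{2},16 \right)} = \left(-301\right) \left(-110\right) + 2 \left(0 + 2\right)^{2} = 33110 + 2 \cdot 2^{2} = 33110 + 2 \cdot 4 = 33110 + 8 = 33118$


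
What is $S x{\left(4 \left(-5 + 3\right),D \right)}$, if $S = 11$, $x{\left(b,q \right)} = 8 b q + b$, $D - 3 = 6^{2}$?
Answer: $-27544$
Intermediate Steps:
$D = 39$ ($D = 3 + 6^{2} = 3 + 36 = 39$)
$x{\left(b,q \right)} = b + 8 b q$ ($x{\left(b,q \right)} = 8 b q + b = b + 8 b q$)
$S x{\left(4 \left(-5 + 3\right),D \right)} = 11 \cdot 4 \left(-5 + 3\right) \left(1 + 8 \cdot 39\right) = 11 \cdot 4 \left(-2\right) \left(1 + 312\right) = 11 \left(\left(-8\right) 313\right) = 11 \left(-2504\right) = -27544$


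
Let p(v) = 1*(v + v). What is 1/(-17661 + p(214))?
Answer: -1/17233 ≈ -5.8028e-5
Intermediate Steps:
p(v) = 2*v (p(v) = 1*(2*v) = 2*v)
1/(-17661 + p(214)) = 1/(-17661 + 2*214) = 1/(-17661 + 428) = 1/(-17233) = -1/17233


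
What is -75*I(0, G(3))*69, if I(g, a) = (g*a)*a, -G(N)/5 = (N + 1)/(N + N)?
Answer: 0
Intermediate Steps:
G(N) = -5*(1 + N)/(2*N) (G(N) = -5*(N + 1)/(N + N) = -5*(1 + N)/(2*N))
I(g, a) = g*a² (I(g, a) = (a*g)*a = g*a²)
-75*I(0, G(3))*69 = -0*((5/2)*(-1 - 1*3)/3)²*69 = -0*((5/2)*(⅓)*(-1 - 3))²*69 = -0*((5/2)*(⅓)*(-4))²*69 = -0*(-10/3)²*69 = -0*100/9*69 = -75*0*69 = 0*69 = 0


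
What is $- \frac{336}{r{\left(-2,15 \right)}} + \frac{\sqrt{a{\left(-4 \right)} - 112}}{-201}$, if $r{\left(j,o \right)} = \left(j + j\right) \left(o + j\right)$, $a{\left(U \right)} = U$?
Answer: $\frac{84}{13} - \frac{2 i \sqrt{29}}{201} \approx 6.4615 - 0.053584 i$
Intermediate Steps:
$r{\left(j,o \right)} = 2 j \left(j + o\right)$
$- \frac{336}{r{\left(-2,15 \right)}} + \frac{\sqrt{a{\left(-4 \right)} - 112}}{-201} = - \frac{336}{2 \left(-2\right) \left(-2 + 15\right)} + \frac{\sqrt{-4 - 112}}{-201} = - \frac{336}{2 \left(-2\right) 13} + \sqrt{-116} \left(- \frac{1}{201}\right) = - \frac{336}{-52} + 2 i \sqrt{29} \left(- \frac{1}{201}\right) = \left(-336\right) \left(- \frac{1}{52}\right) - \frac{2 i \sqrt{29}}{201} = \frac{84}{13} - \frac{2 i \sqrt{29}}{201}$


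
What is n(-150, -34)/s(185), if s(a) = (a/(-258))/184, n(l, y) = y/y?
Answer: -47472/185 ≈ -256.61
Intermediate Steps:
n(l, y) = 1
s(a) = -a/47472 (s(a) = (a*(-1/258))*(1/184) = -a/258*(1/184) = -a/47472)
n(-150, -34)/s(185) = 1/(-1/47472*185) = 1/(-185/47472) = 1*(-47472/185) = -47472/185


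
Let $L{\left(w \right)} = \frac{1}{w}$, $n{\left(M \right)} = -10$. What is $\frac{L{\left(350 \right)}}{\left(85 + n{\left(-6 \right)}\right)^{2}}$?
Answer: $\frac{1}{1968750} \approx 5.0794 \cdot 10^{-7}$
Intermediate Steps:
$\frac{L{\left(350 \right)}}{\left(85 + n{\left(-6 \right)}\right)^{2}} = \frac{1}{350 \left(85 - 10\right)^{2}} = \frac{1}{350 \cdot 75^{2}} = \frac{1}{350 \cdot 5625} = \frac{1}{350} \cdot \frac{1}{5625} = \frac{1}{1968750}$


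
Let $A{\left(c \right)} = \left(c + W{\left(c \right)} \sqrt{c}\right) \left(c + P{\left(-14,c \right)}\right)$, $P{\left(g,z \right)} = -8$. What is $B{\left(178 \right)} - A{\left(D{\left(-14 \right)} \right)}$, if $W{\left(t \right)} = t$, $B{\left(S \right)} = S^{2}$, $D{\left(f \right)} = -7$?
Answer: $31579 - 105 i \sqrt{7} \approx 31579.0 - 277.8 i$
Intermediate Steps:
$A{\left(c \right)} = \left(-8 + c\right) \left(c + c^{\frac{3}{2}}\right)$ ($A{\left(c \right)} = \left(c + c \sqrt{c}\right) \left(c - 8\right) = \left(c + c^{\frac{3}{2}}\right) \left(-8 + c\right) = \left(-8 + c\right) \left(c + c^{\frac{3}{2}}\right)$)
$B{\left(178 \right)} - A{\left(D{\left(-14 \right)} \right)} = 178^{2} - \left(\left(-7\right)^{2} + \left(-7\right)^{\frac{5}{2}} - -56 - 8 \left(-7\right)^{\frac{3}{2}}\right) = 31684 - \left(49 + 49 i \sqrt{7} + 56 - 8 \left(- 7 i \sqrt{7}\right)\right) = 31684 - \left(49 + 49 i \sqrt{7} + 56 + 56 i \sqrt{7}\right) = 31684 - \left(105 + 105 i \sqrt{7}\right) = 31579 - 105 i \sqrt{7}$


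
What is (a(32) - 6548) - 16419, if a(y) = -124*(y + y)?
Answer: -30903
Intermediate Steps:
a(y) = -248*y
(a(32) - 6548) - 16419 = (-248*32 - 6548) - 16419 = (-7936 - 6548) - 16419 = -14484 - 16419 = -30903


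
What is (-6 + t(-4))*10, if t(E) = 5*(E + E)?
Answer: -460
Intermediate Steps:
t(E) = 10*E (t(E) = 5*(2*E) = 10*E)
(-6 + t(-4))*10 = (-6 + 10*(-4))*10 = (-6 - 40)*10 = -46*10 = -460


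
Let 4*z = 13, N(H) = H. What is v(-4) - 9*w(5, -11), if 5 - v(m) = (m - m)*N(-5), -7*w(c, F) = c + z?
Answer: 437/28 ≈ 15.607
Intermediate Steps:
z = 13/4 (z = (¼)*13 = 13/4 ≈ 3.2500)
w(c, F) = -13/28 - c/7 (w(c, F) = -(c + 13/4)/7 = -(13/4 + c)/7 = -13/28 - c/7)
v(m) = 5 (v(m) = 5 - (m - m)*(-5) = 5 - 0*(-5) = 5 - 1*0 = 5 + 0 = 5)
v(-4) - 9*w(5, -11) = 5 - 9*(-13/28 - ⅐*5) = 5 - 9*(-13/28 - 5/7) = 5 - 9*(-33/28) = 5 + 297/28 = 437/28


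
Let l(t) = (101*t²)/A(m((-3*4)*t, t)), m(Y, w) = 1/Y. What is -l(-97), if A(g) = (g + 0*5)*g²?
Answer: -1498731320373696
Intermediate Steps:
A(g) = g³ (A(g) = (g + 0)*g² = g*g² = g³)
l(t) = -174528*t⁵ (l(t) = (101*t²)/((1/((-3*4)*t))³) = (101*t²)/((1/(-12*t))³) = (101*t²)/((-1/(12*t))³) = (101*t²)/((-1/(1728*t³))) = (101*t²)*(-1728*t³) = -174528*t⁵)
-l(-97) = -(-174528)*(-97)⁵ = -(-174528)*(-8587340257) = -1*1498731320373696 = -1498731320373696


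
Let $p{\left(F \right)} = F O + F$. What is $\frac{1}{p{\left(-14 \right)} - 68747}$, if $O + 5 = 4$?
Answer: $- \frac{1}{68747} \approx -1.4546 \cdot 10^{-5}$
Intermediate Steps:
$O = -1$ ($O = -5 + 4 = -1$)
$p{\left(F \right)} = 0$ ($p{\left(F \right)} = F \left(-1\right) + F = - F + F = 0$)
$\frac{1}{p{\left(-14 \right)} - 68747} = \frac{1}{0 - 68747} = \frac{1}{-68747} = - \frac{1}{68747}$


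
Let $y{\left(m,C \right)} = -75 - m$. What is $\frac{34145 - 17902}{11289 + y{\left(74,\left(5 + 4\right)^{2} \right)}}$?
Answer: $\frac{16243}{11140} \approx 1.4581$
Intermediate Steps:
$\frac{34145 - 17902}{11289 + y{\left(74,\left(5 + 4\right)^{2} \right)}} = \frac{34145 - 17902}{11289 - 149} = \frac{16243}{11289 - 149} = \frac{16243}{11140}$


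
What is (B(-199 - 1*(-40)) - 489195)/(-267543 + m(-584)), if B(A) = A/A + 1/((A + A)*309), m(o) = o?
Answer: 48069180829/26346695274 ≈ 1.8245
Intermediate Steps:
B(A) = 1 + 1/(618*A) (B(A) = 1 + (1/309)/(2*A) = 1 + (1/(2*A))*(1/309) = 1 + 1/(618*A))
(B(-199 - 1*(-40)) - 489195)/(-267543 + m(-584)) = ((1/618 + (-199 - 1*(-40)))/(-199 - 1*(-40)) - 489195)/(-267543 - 584) = ((1/618 + (-199 + 40))/(-199 + 40) - 489195)/(-268127) = ((1/618 - 159)/(-159) - 489195)*(-1/268127) = (-1/159*(-98261/618) - 489195)*(-1/268127) = (98261/98262 - 489195)*(-1/268127) = -48069180829/98262*(-1/268127) = 48069180829/26346695274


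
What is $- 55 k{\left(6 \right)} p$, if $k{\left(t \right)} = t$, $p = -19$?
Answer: $6270$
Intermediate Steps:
$- 55 k{\left(6 \right)} p = \left(-55\right) 6 \left(-19\right) = \left(-330\right) \left(-19\right) = 6270$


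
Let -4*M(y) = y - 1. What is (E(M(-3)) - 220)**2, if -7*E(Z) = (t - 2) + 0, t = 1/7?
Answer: 115928289/2401 ≈ 48283.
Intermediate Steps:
t = 1/7 ≈ 0.14286
M(y) = 1/4 - y/4 (M(y) = -(y - 1)/4 = -(-1 + y)/4 = 1/4 - y/4)
E(Z) = 13/49 (E(Z) = -((1/7 - 2) + 0)/7 = -(-13/7 + 0)/7 = -1/7*(-13/7) = 13/49)
(E(M(-3)) - 220)**2 = (13/49 - 220)**2 = (-10767/49)**2 = 115928289/2401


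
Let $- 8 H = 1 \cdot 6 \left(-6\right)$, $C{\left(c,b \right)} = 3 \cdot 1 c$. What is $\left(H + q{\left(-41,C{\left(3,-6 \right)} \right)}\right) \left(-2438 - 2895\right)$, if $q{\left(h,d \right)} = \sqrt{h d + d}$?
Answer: $- \frac{47997}{2} - 31998 i \sqrt{10} \approx -23999.0 - 1.0119 \cdot 10^{5} i$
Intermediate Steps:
$C{\left(c,b \right)} = 3 c$
$q{\left(h,d \right)} = \sqrt{d + d h}$ ($q{\left(h,d \right)} = \sqrt{d h + d} = \sqrt{d + d h}$)
$H = \frac{9}{2}$ ($H = - \frac{1 \cdot 6 \left(-6\right)}{8} = - \frac{1 \left(-36\right)}{8} = \left(- \frac{1}{8}\right) \left(-36\right) = \frac{9}{2} \approx 4.5$)
$\left(H + q{\left(-41,C{\left(3,-6 \right)} \right)}\right) \left(-2438 - 2895\right) = \left(\frac{9}{2} + \sqrt{3 \cdot 3 \left(1 - 41\right)}\right) \left(-2438 - 2895\right) = \left(\frac{9}{2} + \sqrt{9 \left(-40\right)}\right) \left(-5333\right) = \left(\frac{9}{2} + \sqrt{-360}\right) \left(-5333\right) = \left(\frac{9}{2} + 6 i \sqrt{10}\right) \left(-5333\right) = - \frac{47997}{2} - 31998 i \sqrt{10}$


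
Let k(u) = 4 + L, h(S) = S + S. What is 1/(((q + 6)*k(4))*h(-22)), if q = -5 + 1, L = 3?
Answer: -1/616 ≈ -0.0016234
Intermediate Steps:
h(S) = 2*S
k(u) = 7 (k(u) = 4 + 3 = 7)
q = -4
1/(((q + 6)*k(4))*h(-22)) = 1/(((-4 + 6)*7)*(2*(-22))) = 1/((2*7)*(-44)) = 1/(14*(-44)) = 1/(-616) = -1/616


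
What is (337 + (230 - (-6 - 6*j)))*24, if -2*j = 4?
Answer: 13464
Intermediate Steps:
j = -2 (j = -½*4 = -2)
(337 + (230 - (-6 - 6*j)))*24 = (337 + (230 - (-6 - 6*(-2))))*24 = (337 + (230 - (-6 + 12)))*24 = (337 + (230 - 1*6))*24 = (337 + (230 - 6))*24 = (337 + 224)*24 = 561*24 = 13464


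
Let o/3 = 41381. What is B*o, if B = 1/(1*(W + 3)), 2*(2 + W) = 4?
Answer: 41381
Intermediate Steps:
W = 0 (W = -2 + (½)*4 = -2 + 2 = 0)
o = 124143 (o = 3*41381 = 124143)
B = ⅓ (B = 1/(1*(0 + 3)) = 1/(1*3) = 1/3 = ⅓ ≈ 0.33333)
B*o = (⅓)*124143 = 41381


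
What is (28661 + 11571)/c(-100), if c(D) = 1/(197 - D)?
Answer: 11948904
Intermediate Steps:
(28661 + 11571)/c(-100) = (28661 + 11571)/((-1/(-197 - 100))) = 40232/((-1/(-297))) = 40232/((-1*(-1/297))) = 40232/(1/297) = 40232*297 = 11948904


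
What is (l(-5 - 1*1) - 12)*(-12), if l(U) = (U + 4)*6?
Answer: 288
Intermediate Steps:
l(U) = 24 + 6*U (l(U) = (4 + U)*6 = 24 + 6*U)
(l(-5 - 1*1) - 12)*(-12) = ((24 + 6*(-5 - 1*1)) - 12)*(-12) = ((24 + 6*(-5 - 1)) - 12)*(-12) = ((24 + 6*(-6)) - 12)*(-12) = ((24 - 36) - 12)*(-12) = (-12 - 12)*(-12) = -24*(-12) = 288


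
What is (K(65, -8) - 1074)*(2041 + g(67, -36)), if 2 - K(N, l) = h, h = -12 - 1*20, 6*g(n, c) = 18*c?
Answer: -2010320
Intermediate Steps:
g(n, c) = 3*c (g(n, c) = (18*c)/6 = 3*c)
h = -32 (h = -12 - 20 = -32)
K(N, l) = 34 (K(N, l) = 2 - 1*(-32) = 2 + 32 = 34)
(K(65, -8) - 1074)*(2041 + g(67, -36)) = (34 - 1074)*(2041 + 3*(-36)) = -1040*(2041 - 108) = -1040*1933 = -2010320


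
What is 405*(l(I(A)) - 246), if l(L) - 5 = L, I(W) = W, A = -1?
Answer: -98010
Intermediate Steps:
l(L) = 5 + L
405*(l(I(A)) - 246) = 405*((5 - 1) - 246) = 405*(4 - 246) = 405*(-242) = -98010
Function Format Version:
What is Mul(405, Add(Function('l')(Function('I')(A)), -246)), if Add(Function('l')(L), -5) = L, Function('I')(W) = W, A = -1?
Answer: -98010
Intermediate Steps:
Function('l')(L) = Add(5, L)
Mul(405, Add(Function('l')(Function('I')(A)), -246)) = Mul(405, Add(Add(5, -1), -246)) = Mul(405, Add(4, -246)) = Mul(405, -242) = -98010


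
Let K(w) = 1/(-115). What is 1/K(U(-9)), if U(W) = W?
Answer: -115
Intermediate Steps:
K(w) = -1/115
1/K(U(-9)) = 1/(-1/115) = -115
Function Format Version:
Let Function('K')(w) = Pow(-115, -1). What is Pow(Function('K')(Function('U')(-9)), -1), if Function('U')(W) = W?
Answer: -115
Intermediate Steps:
Function('K')(w) = Rational(-1, 115)
Pow(Function('K')(Function('U')(-9)), -1) = Pow(Rational(-1, 115), -1) = -115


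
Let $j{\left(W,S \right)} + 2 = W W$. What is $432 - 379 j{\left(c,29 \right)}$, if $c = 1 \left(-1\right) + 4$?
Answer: $-2221$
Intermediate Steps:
$c = 3$ ($c = -1 + 4 = 3$)
$j{\left(W,S \right)} = -2 + W^{2}$ ($j{\left(W,S \right)} = -2 + W W = -2 + W^{2}$)
$432 - 379 j{\left(c,29 \right)} = 432 - 379 \left(-2 + 3^{2}\right) = 432 - 379 \left(-2 + 9\right) = 432 - 2653 = -2221$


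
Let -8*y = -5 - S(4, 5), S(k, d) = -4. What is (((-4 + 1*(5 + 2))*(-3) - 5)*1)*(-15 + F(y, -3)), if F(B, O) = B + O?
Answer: 1001/4 ≈ 250.25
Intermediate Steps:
y = 1/8 (y = -(-5 - 1*(-4))/8 = -(-5 + 4)/8 = -1/8*(-1) = 1/8 ≈ 0.12500)
(((-4 + 1*(5 + 2))*(-3) - 5)*1)*(-15 + F(y, -3)) = (((-4 + 1*(5 + 2))*(-3) - 5)*1)*(-15 + (1/8 - 3)) = (((-4 + 1*7)*(-3) - 5)*1)*(-15 - 23/8) = (((-4 + 7)*(-3) - 5)*1)*(-143/8) = ((3*(-3) - 5)*1)*(-143/8) = ((-9 - 5)*1)*(-143/8) = -14*1*(-143/8) = -14*(-143/8) = 1001/4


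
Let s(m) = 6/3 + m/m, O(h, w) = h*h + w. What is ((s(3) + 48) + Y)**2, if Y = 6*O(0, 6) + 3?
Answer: 8100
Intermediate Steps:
O(h, w) = w + h**2 (O(h, w) = h**2 + w = w + h**2)
s(m) = 3 (s(m) = 6*(1/3) + 1 = 2 + 1 = 3)
Y = 39 (Y = 6*(6 + 0**2) + 3 = 6*(6 + 0) + 3 = 6*6 + 3 = 36 + 3 = 39)
((s(3) + 48) + Y)**2 = ((3 + 48) + 39)**2 = (51 + 39)**2 = 90**2 = 8100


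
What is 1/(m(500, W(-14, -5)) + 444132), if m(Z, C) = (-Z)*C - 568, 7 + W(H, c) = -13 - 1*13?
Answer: 1/460064 ≈ 2.1736e-6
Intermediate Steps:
W(H, c) = -33 (W(H, c) = -7 + (-13 - 1*13) = -7 + (-13 - 13) = -7 - 26 = -33)
m(Z, C) = -568 - C*Z (m(Z, C) = -C*Z - 568 = -568 - C*Z)
1/(m(500, W(-14, -5)) + 444132) = 1/((-568 - 1*(-33)*500) + 444132) = 1/((-568 + 16500) + 444132) = 1/(15932 + 444132) = 1/460064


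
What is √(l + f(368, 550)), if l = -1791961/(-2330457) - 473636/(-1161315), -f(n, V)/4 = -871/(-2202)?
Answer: I*√4937839725457395245668513985/110360760471165 ≈ 0.63673*I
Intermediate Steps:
f(n, V) = -1742/1101 (f(n, V) = -(-3484)/(-2202) = -(-3484)*(-1)/2202 = -4*871/2202 = -1742/1101)
l = 1061606506789/902131556985 (l = -1791961*(-1/2330457) - 473636*(-1/1161315) = 1791961/2330457 + 473636/1161315 = 1061606506789/902131556985 ≈ 1.1768)
√(l + f(368, 550)) = √(1061606506789/902131556985 - 1742/1101) = √(-134228136097727/331082281413495) = I*√4937839725457395245668513985/110360760471165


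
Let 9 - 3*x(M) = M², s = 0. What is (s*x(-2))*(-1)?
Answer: 0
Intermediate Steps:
x(M) = 3 - M²/3
(s*x(-2))*(-1) = (0*(3 - ⅓*(-2)²))*(-1) = (0*(3 - ⅓*4))*(-1) = (0*(3 - 4/3))*(-1) = (0*(5/3))*(-1) = 0*(-1) = 0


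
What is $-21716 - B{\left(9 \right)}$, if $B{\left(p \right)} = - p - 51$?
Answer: $-21656$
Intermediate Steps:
$B{\left(p \right)} = -51 - p$ ($B{\left(p \right)} = - p - 51 = -51 - p$)
$-21716 - B{\left(9 \right)} = -21716 - \left(-51 - 9\right) = -21716 - -60 = -21716 + 60 = -21656$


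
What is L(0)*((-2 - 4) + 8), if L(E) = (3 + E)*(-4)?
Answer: -24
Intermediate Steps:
L(E) = -12 - 4*E
L(0)*((-2 - 4) + 8) = (-12 - 4*0)*((-2 - 4) + 8) = (-12 + 0)*(-6 + 8) = -12*2 = -24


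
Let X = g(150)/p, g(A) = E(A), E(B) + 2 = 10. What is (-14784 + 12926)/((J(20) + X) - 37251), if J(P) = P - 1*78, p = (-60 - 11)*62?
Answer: 4089458/82117113 ≈ 0.049800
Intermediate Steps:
E(B) = 8 (E(B) = -2 + 10 = 8)
g(A) = 8
p = -4402 (p = -71*62 = -4402)
X = -4/2201 (X = 8/(-4402) = 8*(-1/4402) = -4/2201 ≈ -0.0018174)
J(P) = -78 + P (J(P) = P - 78 = -78 + P)
(-14784 + 12926)/((J(20) + X) - 37251) = (-14784 + 12926)/(((-78 + 20) - 4/2201) - 37251) = -1858/((-58 - 4/2201) - 37251) = -1858/(-127662/2201 - 37251) = -1858/(-82117113/2201) = -1858*(-2201/82117113) = 4089458/82117113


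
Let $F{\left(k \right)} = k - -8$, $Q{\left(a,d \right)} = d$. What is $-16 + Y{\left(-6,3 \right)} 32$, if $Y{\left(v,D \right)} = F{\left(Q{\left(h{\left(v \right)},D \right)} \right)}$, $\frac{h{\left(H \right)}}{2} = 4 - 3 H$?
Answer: $336$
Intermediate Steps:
$h{\left(H \right)} = 8 - 6 H$ ($h{\left(H \right)} = 2 \left(4 - 3 H\right) = 8 - 6 H$)
$F{\left(k \right)} = 8 + k$ ($F{\left(k \right)} = k + 8 = 8 + k$)
$Y{\left(v,D \right)} = 8 + D$
$-16 + Y{\left(-6,3 \right)} 32 = -16 + \left(8 + 3\right) 32 = -16 + 11 \cdot 32 = -16 + 352 = 336$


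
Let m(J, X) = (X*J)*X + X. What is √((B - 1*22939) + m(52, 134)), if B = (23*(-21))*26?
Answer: √898349 ≈ 947.81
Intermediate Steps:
B = -12558 (B = -483*26 = -12558)
m(J, X) = X + J*X² (m(J, X) = (J*X)*X + X = J*X² + X = X + J*X²)
√((B - 1*22939) + m(52, 134)) = √((-12558 - 1*22939) + 134*(1 + 52*134)) = √((-12558 - 22939) + 134*(1 + 6968)) = √(-35497 + 134*6969) = √(-35497 + 933846) = √898349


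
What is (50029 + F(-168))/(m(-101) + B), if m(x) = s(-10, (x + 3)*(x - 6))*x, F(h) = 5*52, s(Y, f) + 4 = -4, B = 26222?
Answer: 16763/9010 ≈ 1.8605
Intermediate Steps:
s(Y, f) = -8 (s(Y, f) = -4 - 4 = -8)
F(h) = 260
m(x) = -8*x
(50029 + F(-168))/(m(-101) + B) = (50029 + 260)/(-8*(-101) + 26222) = 50289/(808 + 26222) = 50289/27030 = 50289*(1/27030) = 16763/9010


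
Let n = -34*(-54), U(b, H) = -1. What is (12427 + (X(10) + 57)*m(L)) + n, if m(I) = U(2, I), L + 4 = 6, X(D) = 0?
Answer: 14206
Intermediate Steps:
L = 2 (L = -4 + 6 = 2)
n = 1836
m(I) = -1
(12427 + (X(10) + 57)*m(L)) + n = (12427 + (0 + 57)*(-1)) + 1836 = (12427 + 57*(-1)) + 1836 = (12427 - 57) + 1836 = 12370 + 1836 = 14206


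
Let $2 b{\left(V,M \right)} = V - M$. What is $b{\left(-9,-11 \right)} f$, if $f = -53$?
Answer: $-53$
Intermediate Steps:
$b{\left(V,M \right)} = \frac{V}{2} - \frac{M}{2}$ ($b{\left(V,M \right)} = \frac{V - M}{2} = \frac{V}{2} - \frac{M}{2}$)
$b{\left(-9,-11 \right)} f = \left(\frac{1}{2} \left(-9\right) - - \frac{11}{2}\right) \left(-53\right) = \left(- \frac{9}{2} + \frac{11}{2}\right) \left(-53\right) = 1 \left(-53\right) = -53$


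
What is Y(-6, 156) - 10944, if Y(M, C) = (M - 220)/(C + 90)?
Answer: -1346225/123 ≈ -10945.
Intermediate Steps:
Y(M, C) = (-220 + M)/(90 + C)
Y(-6, 156) - 10944 = (-220 - 6)/(90 + 156) - 10944 = -226/246 - 10944 = (1/246)*(-226) - 10944 = -113/123 - 10944 = -1346225/123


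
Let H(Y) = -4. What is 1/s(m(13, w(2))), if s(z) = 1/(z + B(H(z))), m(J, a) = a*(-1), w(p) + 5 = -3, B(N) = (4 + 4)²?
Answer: 72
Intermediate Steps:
B(N) = 64 (B(N) = 8² = 64)
w(p) = -8 (w(p) = -5 - 3 = -8)
m(J, a) = -a
s(z) = 1/(64 + z) (s(z) = 1/(z + 64) = 1/(64 + z))
1/s(m(13, w(2))) = 1/(1/(64 - 1*(-8))) = 1/(1/(64 + 8)) = 1/(1/72) = 72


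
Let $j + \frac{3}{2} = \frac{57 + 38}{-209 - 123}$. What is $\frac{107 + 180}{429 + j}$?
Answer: $\frac{95284}{141835} \approx 0.67179$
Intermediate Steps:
$j = - \frac{593}{332}$ ($j = - \frac{3}{2} + \frac{57 + 38}{-209 - 123} = - \frac{3}{2} + \frac{95}{-332} = - \frac{3}{2} + 95 \left(- \frac{1}{332}\right) = - \frac{3}{2} - \frac{95}{332} = - \frac{593}{332} \approx -1.7861$)
$\frac{107 + 180}{429 + j} = \frac{107 + 180}{429 - \frac{593}{332}} = \frac{287}{\frac{141835}{332}} = 287 \cdot \frac{332}{141835} = \frac{95284}{141835}$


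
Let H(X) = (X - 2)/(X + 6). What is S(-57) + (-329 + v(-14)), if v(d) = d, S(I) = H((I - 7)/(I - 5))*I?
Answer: -36532/109 ≈ -335.16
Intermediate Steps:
H(X) = (-2 + X)/(6 + X)
S(I) = I*(-2 + (-7 + I)/(-5 + I))/(6 + (-7 + I)/(-5 + I)) (S(I) = ((-2 + (I - 7)/(I - 5))/(6 + (I - 7)/(I - 5)))*I = ((-2 + (-7 + I)/(-5 + I))/(6 + (-7 + I)/(-5 + I)))*I = I*(-2 + (-7 + I)/(-5 + I))/(6 + (-7 + I)/(-5 + I)))
S(-57) + (-329 + v(-14)) = -57*(3 - 1*(-57))/(-37 + 7*(-57)) + (-329 - 14) = -57*(3 + 57)/(-37 - 399) - 343 = -57*60/(-436) - 343 = -57*(-1/436)*60 - 343 = 855/109 - 343 = -36532/109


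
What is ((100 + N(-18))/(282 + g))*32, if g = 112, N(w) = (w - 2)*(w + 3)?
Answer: 6400/197 ≈ 32.487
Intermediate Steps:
N(w) = (-2 + w)*(3 + w)
((100 + N(-18))/(282 + g))*32 = ((100 + (-6 - 18 + (-18)²))/(282 + 112))*32 = ((100 + (-6 - 18 + 324))/394)*32 = ((100 + 300)*(1/394))*32 = (400*(1/394))*32 = (200/197)*32 = 6400/197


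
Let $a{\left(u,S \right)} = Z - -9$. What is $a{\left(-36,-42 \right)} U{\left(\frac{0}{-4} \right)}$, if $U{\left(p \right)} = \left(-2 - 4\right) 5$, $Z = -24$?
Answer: $450$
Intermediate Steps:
$U{\left(p \right)} = -30$ ($U{\left(p \right)} = \left(-6\right) 5 = -30$)
$a{\left(u,S \right)} = -15$ ($a{\left(u,S \right)} = -24 - -9 = -24 + 9 = -15$)
$a{\left(-36,-42 \right)} U{\left(\frac{0}{-4} \right)} = \left(-15\right) \left(-30\right) = 450$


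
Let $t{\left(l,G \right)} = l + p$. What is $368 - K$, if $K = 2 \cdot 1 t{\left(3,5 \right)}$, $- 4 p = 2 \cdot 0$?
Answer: $362$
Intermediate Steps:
$p = 0$ ($p = - \frac{2 \cdot 0}{4} = \left(- \frac{1}{4}\right) 0 = 0$)
$t{\left(l,G \right)} = l$ ($t{\left(l,G \right)} = l + 0 = l$)
$K = 6$ ($K = 2 \cdot 1 \cdot 3 = 2 \cdot 3 = 6$)
$368 - K = 368 - 6 = 362$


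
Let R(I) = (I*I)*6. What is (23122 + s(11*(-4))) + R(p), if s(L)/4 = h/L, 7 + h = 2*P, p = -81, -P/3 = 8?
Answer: 62493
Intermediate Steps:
P = -24 (P = -3*8 = -24)
h = -55 (h = -7 + 2*(-24) = -7 - 48 = -55)
R(I) = 6*I² (R(I) = I²*6 = 6*I²)
s(L) = -220/L (s(L) = 4*(-55/L) = -220/L)
(23122 + s(11*(-4))) + R(p) = (23122 - 220/(11*(-4))) + 6*(-81)² = (23122 - 220/(-44)) + 6*6561 = (23122 - 220*(-1/44)) + 39366 = (23122 + 5) + 39366 = 23127 + 39366 = 62493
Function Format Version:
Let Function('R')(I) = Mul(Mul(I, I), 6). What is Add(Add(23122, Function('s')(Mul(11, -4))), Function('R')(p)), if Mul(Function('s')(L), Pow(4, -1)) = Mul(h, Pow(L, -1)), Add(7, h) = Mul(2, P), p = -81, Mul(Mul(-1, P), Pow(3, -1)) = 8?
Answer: 62493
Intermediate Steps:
P = -24 (P = Mul(-3, 8) = -24)
h = -55 (h = Add(-7, Mul(2, -24)) = Add(-7, -48) = -55)
Function('R')(I) = Mul(6, Pow(I, 2)) (Function('R')(I) = Mul(Pow(I, 2), 6) = Mul(6, Pow(I, 2)))
Function('s')(L) = Mul(-220, Pow(L, -1)) (Function('s')(L) = Mul(4, Mul(-55, Pow(L, -1))) = Mul(-220, Pow(L, -1)))
Add(Add(23122, Function('s')(Mul(11, -4))), Function('R')(p)) = Add(Add(23122, Mul(-220, Pow(Mul(11, -4), -1))), Mul(6, Pow(-81, 2))) = Add(Add(23122, Mul(-220, Pow(-44, -1))), Mul(6, 6561)) = Add(Add(23122, Mul(-220, Rational(-1, 44))), 39366) = Add(Add(23122, 5), 39366) = Add(23127, 39366) = 62493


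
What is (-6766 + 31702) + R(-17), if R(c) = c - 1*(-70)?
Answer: 24989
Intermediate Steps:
R(c) = 70 + c (R(c) = c + 70 = 70 + c)
(-6766 + 31702) + R(-17) = (-6766 + 31702) + (70 - 17) = 24936 + 53 = 24989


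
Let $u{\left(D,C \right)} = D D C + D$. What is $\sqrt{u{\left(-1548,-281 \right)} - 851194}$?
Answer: $i \sqrt{674214166} \approx 25966.0 i$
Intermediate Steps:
$u{\left(D,C \right)} = D + C D^{2}$ ($u{\left(D,C \right)} = D^{2} C + D = C D^{2} + D = D + C D^{2}$)
$\sqrt{u{\left(-1548,-281 \right)} - 851194} = \sqrt{- 1548 \left(1 - -434988\right) - 851194} = \sqrt{- 1548 \left(1 + 434988\right) - 851194} = \sqrt{\left(-1548\right) 434989 - 851194} = \sqrt{-673362972 - 851194} = \sqrt{-674214166} = i \sqrt{674214166}$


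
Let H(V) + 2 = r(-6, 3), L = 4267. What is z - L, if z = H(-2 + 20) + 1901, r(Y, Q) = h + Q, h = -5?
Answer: -2370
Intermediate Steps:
r(Y, Q) = -5 + Q
H(V) = -4 (H(V) = -2 + (-5 + 3) = -2 - 2 = -4)
z = 1897 (z = -4 + 1901 = 1897)
z - L = 1897 - 1*4267 = 1897 - 4267 = -2370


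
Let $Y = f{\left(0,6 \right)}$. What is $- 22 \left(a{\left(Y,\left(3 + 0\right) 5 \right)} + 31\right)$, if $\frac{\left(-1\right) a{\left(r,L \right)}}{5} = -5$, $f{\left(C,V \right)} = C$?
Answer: $-1232$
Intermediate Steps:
$Y = 0$
$a{\left(r,L \right)} = 25$ ($a{\left(r,L \right)} = \left(-5\right) \left(-5\right) = 25$)
$- 22 \left(a{\left(Y,\left(3 + 0\right) 5 \right)} + 31\right) = - 22 \left(25 + 31\right) = \left(-22\right) 56 = -1232$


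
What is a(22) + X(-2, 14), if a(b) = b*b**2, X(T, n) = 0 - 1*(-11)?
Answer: 10659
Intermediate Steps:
X(T, n) = 11 (X(T, n) = 0 + 11 = 11)
a(b) = b**3
a(22) + X(-2, 14) = 22**3 + 11 = 10648 + 11 = 10659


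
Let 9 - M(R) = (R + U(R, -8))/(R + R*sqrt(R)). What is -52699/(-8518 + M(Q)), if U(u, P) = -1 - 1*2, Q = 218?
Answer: 4624378645169898/746671034973463 - 2470002130*sqrt(218)/746671034973463 ≈ 6.1933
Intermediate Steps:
U(u, P) = -3 (U(u, P) = -1 - 2 = -3)
M(R) = 9 - (-3 + R)/(R + R**(3/2)) (M(R) = 9 - (R - 3)/(R + R*sqrt(R)) = 9 - (-3 + R)/(R + R**(3/2)))
-52699/(-8518 + M(Q)) = -52699/(-8518 + (3 + 8*218 + 9*218**(3/2))/(218 + 218**(3/2))) = -52699/(-8518 + (3 + 1744 + 9*(218*sqrt(218)))/(218 + 218*sqrt(218))) = -52699/(-8518 + (3 + 1744 + 1962*sqrt(218))/(218 + 218*sqrt(218))) = -52699/(-8518 + (1747 + 1962*sqrt(218))/(218 + 218*sqrt(218)))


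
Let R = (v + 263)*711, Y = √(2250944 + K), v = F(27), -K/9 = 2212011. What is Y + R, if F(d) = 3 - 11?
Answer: 181305 + I*√17657155 ≈ 1.8131e+5 + 4202.0*I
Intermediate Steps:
K = -19908099 (K = -9*2212011 = -19908099)
F(d) = -8
v = -8
Y = I*√17657155 (Y = √(2250944 - 19908099) = √(-17657155) = I*√17657155 ≈ 4202.0*I)
R = 181305 (R = (-8 + 263)*711 = 255*711 = 181305)
Y + R = I*√17657155 + 181305 = 181305 + I*√17657155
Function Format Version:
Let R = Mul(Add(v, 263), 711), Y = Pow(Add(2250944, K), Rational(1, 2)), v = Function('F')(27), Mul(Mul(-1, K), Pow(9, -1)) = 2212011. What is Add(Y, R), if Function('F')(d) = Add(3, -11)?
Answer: Add(181305, Mul(I, Pow(17657155, Rational(1, 2)))) ≈ Add(1.8131e+5, Mul(4202.0, I))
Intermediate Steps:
K = -19908099 (K = Mul(-9, 2212011) = -19908099)
Function('F')(d) = -8
v = -8
Y = Mul(I, Pow(17657155, Rational(1, 2))) (Y = Pow(Add(2250944, -19908099), Rational(1, 2)) = Pow(-17657155, Rational(1, 2)) = Mul(I, Pow(17657155, Rational(1, 2))) ≈ Mul(4202.0, I))
R = 181305 (R = Mul(Add(-8, 263), 711) = Mul(255, 711) = 181305)
Add(Y, R) = Add(Mul(I, Pow(17657155, Rational(1, 2))), 181305) = Add(181305, Mul(I, Pow(17657155, Rational(1, 2))))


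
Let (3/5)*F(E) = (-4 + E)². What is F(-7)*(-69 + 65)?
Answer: -2420/3 ≈ -806.67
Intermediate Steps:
F(E) = 5*(-4 + E)²/3
F(-7)*(-69 + 65) = (5*(-4 - 7)²/3)*(-69 + 65) = ((5/3)*(-11)²)*(-4) = ((5/3)*121)*(-4) = (605/3)*(-4) = -2420/3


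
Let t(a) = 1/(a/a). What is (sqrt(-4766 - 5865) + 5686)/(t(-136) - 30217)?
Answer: -2843/15108 - I*sqrt(10631)/30216 ≈ -0.18818 - 0.0034123*I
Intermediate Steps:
t(a) = 1 (t(a) = 1/1 = 1)
(sqrt(-4766 - 5865) + 5686)/(t(-136) - 30217) = (sqrt(-4766 - 5865) + 5686)/(1 - 30217) = (sqrt(-10631) + 5686)/(-30216) = (I*sqrt(10631) + 5686)*(-1/30216) = (5686 + I*sqrt(10631))*(-1/30216) = -2843/15108 - I*sqrt(10631)/30216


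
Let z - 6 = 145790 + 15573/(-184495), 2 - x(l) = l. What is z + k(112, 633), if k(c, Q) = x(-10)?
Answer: 26900831387/184495 ≈ 1.4581e+5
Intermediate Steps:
x(l) = 2 - l
k(c, Q) = 12 (k(c, Q) = 2 - 1*(-10) = 2 + 10 = 12)
z = 26898617447/184495 (z = 6 + (145790 + 15573/(-184495)) = 6 + (145790 + 15573*(-1/184495)) = 6 + (145790 - 15573/184495) = 6 + 26897510477/184495 = 26898617447/184495 ≈ 1.4580e+5)
z + k(112, 633) = 26898617447/184495 + 12 = 26900831387/184495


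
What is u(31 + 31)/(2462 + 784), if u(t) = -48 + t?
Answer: 7/1623 ≈ 0.0043130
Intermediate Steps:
u(31 + 31)/(2462 + 784) = (-48 + (31 + 31))/(2462 + 784) = (-48 + 62)/3246 = 14*(1/3246) = 7/1623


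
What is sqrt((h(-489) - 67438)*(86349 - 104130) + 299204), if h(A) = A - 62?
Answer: sqrt(1209211613) ≈ 34774.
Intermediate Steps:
h(A) = -62 + A
sqrt((h(-489) - 67438)*(86349 - 104130) + 299204) = sqrt(((-62 - 489) - 67438)*(86349 - 104130) + 299204) = sqrt((-551 - 67438)*(-17781) + 299204) = sqrt(-67989*(-17781) + 299204) = sqrt(1208912409 + 299204) = sqrt(1209211613)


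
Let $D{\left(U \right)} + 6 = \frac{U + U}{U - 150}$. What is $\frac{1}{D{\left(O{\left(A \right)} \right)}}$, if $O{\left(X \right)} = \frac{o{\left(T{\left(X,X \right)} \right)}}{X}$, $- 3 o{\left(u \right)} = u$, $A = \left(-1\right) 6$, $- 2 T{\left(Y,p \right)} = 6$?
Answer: $- \frac{901}{5404} \approx -0.16673$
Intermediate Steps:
$T{\left(Y,p \right)} = -3$ ($T{\left(Y,p \right)} = \left(- \frac{1}{2}\right) 6 = -3$)
$A = -6$
$o{\left(u \right)} = - \frac{u}{3}$
$O{\left(X \right)} = \frac{1}{X}$ ($O{\left(X \right)} = \frac{\left(- \frac{1}{3}\right) \left(-3\right)}{X} = 1 \frac{1}{X} = \frac{1}{X}$)
$D{\left(U \right)} = -6 + \frac{2 U}{-150 + U}$ ($D{\left(U \right)} = -6 + \frac{U + U}{U - 150} = -6 + \frac{2 U}{-150 + U}$)
$\frac{1}{D{\left(O{\left(A \right)} \right)}} = \frac{1}{4 \frac{1}{-150 + \frac{1}{-6}} \left(225 - \frac{1}{-6}\right)} = \frac{1}{4 \frac{1}{-150 - \frac{1}{6}} \left(225 - - \frac{1}{6}\right)} = \frac{1}{4 \frac{1}{- \frac{901}{6}} \left(225 + \frac{1}{6}\right)} = \frac{1}{4 \left(- \frac{6}{901}\right) \frac{1351}{6}} = \frac{1}{- \frac{5404}{901}} = - \frac{901}{5404}$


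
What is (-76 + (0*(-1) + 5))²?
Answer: 5041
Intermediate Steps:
(-76 + (0*(-1) + 5))² = (-76 + (0 + 5))² = (-76 + 5)² = (-71)² = 5041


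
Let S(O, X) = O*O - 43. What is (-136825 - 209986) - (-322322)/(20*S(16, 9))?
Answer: -738546269/2130 ≈ -3.4674e+5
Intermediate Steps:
S(O, X) = -43 + O² (S(O, X) = O² - 43 = -43 + O²)
(-136825 - 209986) - (-322322)/(20*S(16, 9)) = (-136825 - 209986) - (-322322)/(20*(-43 + 16²)) = -346811 - (-322322)/(20*(-43 + 256)) = -346811 - (-322322)/(20*213) = -346811 - (-322322)/4260 = -346811 - 1*(-161161/2130) = -346811 + 161161/2130 = -738546269/2130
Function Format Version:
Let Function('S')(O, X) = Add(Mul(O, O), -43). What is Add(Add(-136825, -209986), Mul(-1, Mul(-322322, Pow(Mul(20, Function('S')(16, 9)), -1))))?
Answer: Rational(-738546269, 2130) ≈ -3.4674e+5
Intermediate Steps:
Function('S')(O, X) = Add(-43, Pow(O, 2)) (Function('S')(O, X) = Add(Pow(O, 2), -43) = Add(-43, Pow(O, 2)))
Add(Add(-136825, -209986), Mul(-1, Mul(-322322, Pow(Mul(20, Function('S')(16, 9)), -1)))) = Add(Add(-136825, -209986), Mul(-1, Mul(-322322, Pow(Mul(20, Add(-43, Pow(16, 2))), -1)))) = Add(-346811, Mul(-1, Mul(-322322, Pow(Mul(20, Add(-43, 256)), -1)))) = Add(-346811, Mul(-1, Mul(-322322, Pow(Mul(20, 213), -1)))) = Add(-346811, Mul(-1, Mul(-322322, Pow(4260, -1)))) = Add(-346811, Mul(-1, Mul(-322322, Rational(1, 4260)))) = Add(-346811, Mul(-1, Rational(-161161, 2130))) = Add(-346811, Rational(161161, 2130)) = Rational(-738546269, 2130)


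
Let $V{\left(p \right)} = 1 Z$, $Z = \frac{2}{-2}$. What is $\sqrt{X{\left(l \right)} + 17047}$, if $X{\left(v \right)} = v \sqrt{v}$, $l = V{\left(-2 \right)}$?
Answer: $\sqrt{17047 - i} \approx 130.56 - 0.004 i$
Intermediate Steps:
$Z = -1$ ($Z = 2 \left(- \frac{1}{2}\right) = -1$)
$V{\left(p \right)} = -1$ ($V{\left(p \right)} = 1 \left(-1\right) = -1$)
$l = -1$
$X{\left(v \right)} = v^{\frac{3}{2}}$
$\sqrt{X{\left(l \right)} + 17047} = \sqrt{\left(-1\right)^{\frac{3}{2}} + 17047} = \sqrt{- i + 17047} = \sqrt{17047 - i}$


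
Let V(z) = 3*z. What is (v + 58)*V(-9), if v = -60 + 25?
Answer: -621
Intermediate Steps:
v = -35
(v + 58)*V(-9) = (-35 + 58)*(3*(-9)) = 23*(-27) = -621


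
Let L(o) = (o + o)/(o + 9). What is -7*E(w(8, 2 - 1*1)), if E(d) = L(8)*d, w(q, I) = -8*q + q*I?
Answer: 6272/17 ≈ 368.94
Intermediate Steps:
L(o) = 2*o/(9 + o) (L(o) = (2*o)/(9 + o) = 2*o/(9 + o))
w(q, I) = -8*q + I*q
E(d) = 16*d/17 (E(d) = (2*8/(9 + 8))*d = (2*8/17)*d = (2*8*(1/17))*d = 16*d/17)
-7*E(w(8, 2 - 1*1)) = -112*8*(-8 + (2 - 1*1))/17 = -112*8*(-8 + (2 - 1))/17 = -112*8*(-8 + 1)/17 = -112*8*(-7)/17 = -112*(-56)/17 = -7*(-896/17) = 6272/17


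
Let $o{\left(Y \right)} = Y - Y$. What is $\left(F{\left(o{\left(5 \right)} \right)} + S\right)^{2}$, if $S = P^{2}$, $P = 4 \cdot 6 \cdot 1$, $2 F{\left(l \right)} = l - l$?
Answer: $331776$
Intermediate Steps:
$o{\left(Y \right)} = 0$
$F{\left(l \right)} = 0$ ($F{\left(l \right)} = \frac{l - l}{2} = \frac{1}{2} \cdot 0 = 0$)
$P = 24$ ($P = 24 \cdot 1 = 24$)
$S = 576$ ($S = 24^{2} = 576$)
$\left(F{\left(o{\left(5 \right)} \right)} + S\right)^{2} = \left(0 + 576\right)^{2} = 576^{2} = 331776$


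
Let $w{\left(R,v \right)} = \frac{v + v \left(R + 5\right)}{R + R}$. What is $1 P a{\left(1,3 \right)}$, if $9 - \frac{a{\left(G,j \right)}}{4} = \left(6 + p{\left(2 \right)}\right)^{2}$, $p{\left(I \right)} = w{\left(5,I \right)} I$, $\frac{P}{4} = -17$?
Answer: $\frac{674288}{25} \approx 26972.0$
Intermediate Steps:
$P = -68$ ($P = 4 \left(-17\right) = -68$)
$w{\left(R,v \right)} = \frac{v + v \left(5 + R\right)}{2 R}$
$p{\left(I \right)} = \frac{11 I^{2}}{10}$ ($p{\left(I \right)} = \frac{I \left(6 + 5\right)}{2 \cdot 5} I = \frac{1}{2} I \frac{1}{5} \cdot 11 I = \frac{11 I}{10} I = \frac{11 I^{2}}{10}$)
$a{\left(G,j \right)} = - \frac{9916}{25}$ ($a{\left(G,j \right)} = 36 - 4 \left(6 + \frac{11 \cdot 2^{2}}{10}\right)^{2} = 36 - 4 \left(6 + \frac{11}{10} \cdot 4\right)^{2} = 36 - 4 \left(6 + \frac{22}{5}\right)^{2} = 36 - 4 \left(\frac{52}{5}\right)^{2} = 36 - \frac{10816}{25} = - \frac{9916}{25}$)
$1 P a{\left(1,3 \right)} = 1 \left(-68\right) \left(- \frac{9916}{25}\right) = \left(-68\right) \left(- \frac{9916}{25}\right) = \frac{674288}{25}$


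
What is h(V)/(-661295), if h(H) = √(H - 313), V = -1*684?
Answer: -I*√997/661295 ≈ -4.7748e-5*I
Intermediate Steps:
V = -684
h(H) = √(-313 + H)
h(V)/(-661295) = √(-313 - 684)/(-661295) = √(-997)*(-1/661295) = (I*√997)*(-1/661295) = -I*√997/661295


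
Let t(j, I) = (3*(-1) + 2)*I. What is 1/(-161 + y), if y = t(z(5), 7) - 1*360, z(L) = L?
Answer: -1/528 ≈ -0.0018939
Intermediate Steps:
t(j, I) = -I (t(j, I) = (-3 + 2)*I = -I)
y = -367 (y = -1*7 - 1*360 = -7 - 360 = -367)
1/(-161 + y) = 1/(-161 - 367) = 1/(-528) = -1/528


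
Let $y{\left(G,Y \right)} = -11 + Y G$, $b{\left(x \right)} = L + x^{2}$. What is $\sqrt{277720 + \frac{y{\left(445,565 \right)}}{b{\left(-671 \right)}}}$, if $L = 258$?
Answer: $\frac{3 \sqrt{6262578496257034}}{450499} \approx 526.99$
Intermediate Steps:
$b{\left(x \right)} = 258 + x^{2}$
$y{\left(G,Y \right)} = -11 + G Y$
$\sqrt{277720 + \frac{y{\left(445,565 \right)}}{b{\left(-671 \right)}}} = \sqrt{277720 + \frac{-11 + 445 \cdot 565}{258 + \left(-671\right)^{2}}} = \sqrt{277720 + \frac{-11 + 251425}{258 + 450241}} = \sqrt{277720 + \frac{251414}{450499}} = \sqrt{\frac{125112833694}{450499}} = \frac{3 \sqrt{6262578496257034}}{450499}$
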